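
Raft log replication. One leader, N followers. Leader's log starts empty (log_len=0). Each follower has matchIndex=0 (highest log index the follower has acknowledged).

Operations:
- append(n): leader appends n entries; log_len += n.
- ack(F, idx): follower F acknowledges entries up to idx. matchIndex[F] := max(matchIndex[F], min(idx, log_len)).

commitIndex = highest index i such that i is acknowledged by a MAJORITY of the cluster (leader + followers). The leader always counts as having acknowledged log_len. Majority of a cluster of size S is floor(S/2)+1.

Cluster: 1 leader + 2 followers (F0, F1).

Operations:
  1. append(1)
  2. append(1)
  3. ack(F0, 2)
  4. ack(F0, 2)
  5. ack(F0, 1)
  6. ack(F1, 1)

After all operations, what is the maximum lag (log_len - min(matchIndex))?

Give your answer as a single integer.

Op 1: append 1 -> log_len=1
Op 2: append 1 -> log_len=2
Op 3: F0 acks idx 2 -> match: F0=2 F1=0; commitIndex=2
Op 4: F0 acks idx 2 -> match: F0=2 F1=0; commitIndex=2
Op 5: F0 acks idx 1 -> match: F0=2 F1=0; commitIndex=2
Op 6: F1 acks idx 1 -> match: F0=2 F1=1; commitIndex=2

Answer: 1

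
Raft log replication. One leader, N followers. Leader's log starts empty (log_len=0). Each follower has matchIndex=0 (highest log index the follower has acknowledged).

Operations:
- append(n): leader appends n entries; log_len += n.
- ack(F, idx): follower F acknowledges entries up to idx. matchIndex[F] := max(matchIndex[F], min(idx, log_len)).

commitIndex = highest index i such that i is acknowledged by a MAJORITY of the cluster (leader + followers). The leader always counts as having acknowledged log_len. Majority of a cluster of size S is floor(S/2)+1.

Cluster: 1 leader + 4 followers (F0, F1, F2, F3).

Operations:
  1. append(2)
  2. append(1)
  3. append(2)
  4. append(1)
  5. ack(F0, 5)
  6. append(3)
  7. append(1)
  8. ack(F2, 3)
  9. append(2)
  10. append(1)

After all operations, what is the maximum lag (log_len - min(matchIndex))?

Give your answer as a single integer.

Answer: 13

Derivation:
Op 1: append 2 -> log_len=2
Op 2: append 1 -> log_len=3
Op 3: append 2 -> log_len=5
Op 4: append 1 -> log_len=6
Op 5: F0 acks idx 5 -> match: F0=5 F1=0 F2=0 F3=0; commitIndex=0
Op 6: append 3 -> log_len=9
Op 7: append 1 -> log_len=10
Op 8: F2 acks idx 3 -> match: F0=5 F1=0 F2=3 F3=0; commitIndex=3
Op 9: append 2 -> log_len=12
Op 10: append 1 -> log_len=13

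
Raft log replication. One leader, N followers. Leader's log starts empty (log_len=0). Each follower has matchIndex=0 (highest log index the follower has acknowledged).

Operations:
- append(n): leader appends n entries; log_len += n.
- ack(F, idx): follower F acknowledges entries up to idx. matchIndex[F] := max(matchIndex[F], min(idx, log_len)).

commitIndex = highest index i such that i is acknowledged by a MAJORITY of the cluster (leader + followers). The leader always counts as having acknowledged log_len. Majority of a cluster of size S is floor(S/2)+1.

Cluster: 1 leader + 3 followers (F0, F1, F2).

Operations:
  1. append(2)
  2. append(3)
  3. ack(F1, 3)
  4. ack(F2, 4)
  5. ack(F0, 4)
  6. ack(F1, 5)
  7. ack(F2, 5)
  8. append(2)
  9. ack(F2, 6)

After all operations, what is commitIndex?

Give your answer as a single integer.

Answer: 5

Derivation:
Op 1: append 2 -> log_len=2
Op 2: append 3 -> log_len=5
Op 3: F1 acks idx 3 -> match: F0=0 F1=3 F2=0; commitIndex=0
Op 4: F2 acks idx 4 -> match: F0=0 F1=3 F2=4; commitIndex=3
Op 5: F0 acks idx 4 -> match: F0=4 F1=3 F2=4; commitIndex=4
Op 6: F1 acks idx 5 -> match: F0=4 F1=5 F2=4; commitIndex=4
Op 7: F2 acks idx 5 -> match: F0=4 F1=5 F2=5; commitIndex=5
Op 8: append 2 -> log_len=7
Op 9: F2 acks idx 6 -> match: F0=4 F1=5 F2=6; commitIndex=5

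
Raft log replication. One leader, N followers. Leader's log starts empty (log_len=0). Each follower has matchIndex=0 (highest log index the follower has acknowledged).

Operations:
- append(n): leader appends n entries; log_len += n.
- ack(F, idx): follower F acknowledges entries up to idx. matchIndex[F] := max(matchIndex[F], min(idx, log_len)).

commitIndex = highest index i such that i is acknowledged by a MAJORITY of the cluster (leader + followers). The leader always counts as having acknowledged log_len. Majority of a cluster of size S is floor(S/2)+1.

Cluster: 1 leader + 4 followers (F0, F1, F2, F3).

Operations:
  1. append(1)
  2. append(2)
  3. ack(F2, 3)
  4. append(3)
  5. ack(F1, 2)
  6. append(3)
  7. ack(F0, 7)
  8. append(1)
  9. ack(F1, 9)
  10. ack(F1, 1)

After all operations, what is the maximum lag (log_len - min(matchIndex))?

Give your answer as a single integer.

Op 1: append 1 -> log_len=1
Op 2: append 2 -> log_len=3
Op 3: F2 acks idx 3 -> match: F0=0 F1=0 F2=3 F3=0; commitIndex=0
Op 4: append 3 -> log_len=6
Op 5: F1 acks idx 2 -> match: F0=0 F1=2 F2=3 F3=0; commitIndex=2
Op 6: append 3 -> log_len=9
Op 7: F0 acks idx 7 -> match: F0=7 F1=2 F2=3 F3=0; commitIndex=3
Op 8: append 1 -> log_len=10
Op 9: F1 acks idx 9 -> match: F0=7 F1=9 F2=3 F3=0; commitIndex=7
Op 10: F1 acks idx 1 -> match: F0=7 F1=9 F2=3 F3=0; commitIndex=7

Answer: 10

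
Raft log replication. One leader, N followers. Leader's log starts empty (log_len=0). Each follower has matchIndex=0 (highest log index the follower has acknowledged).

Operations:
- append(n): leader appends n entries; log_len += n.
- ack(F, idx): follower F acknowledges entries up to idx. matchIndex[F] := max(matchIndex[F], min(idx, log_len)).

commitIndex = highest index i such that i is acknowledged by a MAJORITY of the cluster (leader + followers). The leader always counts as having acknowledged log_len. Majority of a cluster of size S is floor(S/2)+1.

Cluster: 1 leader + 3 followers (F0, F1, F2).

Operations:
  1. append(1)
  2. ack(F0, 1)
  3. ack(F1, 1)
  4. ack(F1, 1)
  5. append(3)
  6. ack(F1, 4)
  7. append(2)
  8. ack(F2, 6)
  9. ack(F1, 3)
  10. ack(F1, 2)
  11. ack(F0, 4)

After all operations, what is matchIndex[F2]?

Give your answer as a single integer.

Op 1: append 1 -> log_len=1
Op 2: F0 acks idx 1 -> match: F0=1 F1=0 F2=0; commitIndex=0
Op 3: F1 acks idx 1 -> match: F0=1 F1=1 F2=0; commitIndex=1
Op 4: F1 acks idx 1 -> match: F0=1 F1=1 F2=0; commitIndex=1
Op 5: append 3 -> log_len=4
Op 6: F1 acks idx 4 -> match: F0=1 F1=4 F2=0; commitIndex=1
Op 7: append 2 -> log_len=6
Op 8: F2 acks idx 6 -> match: F0=1 F1=4 F2=6; commitIndex=4
Op 9: F1 acks idx 3 -> match: F0=1 F1=4 F2=6; commitIndex=4
Op 10: F1 acks idx 2 -> match: F0=1 F1=4 F2=6; commitIndex=4
Op 11: F0 acks idx 4 -> match: F0=4 F1=4 F2=6; commitIndex=4

Answer: 6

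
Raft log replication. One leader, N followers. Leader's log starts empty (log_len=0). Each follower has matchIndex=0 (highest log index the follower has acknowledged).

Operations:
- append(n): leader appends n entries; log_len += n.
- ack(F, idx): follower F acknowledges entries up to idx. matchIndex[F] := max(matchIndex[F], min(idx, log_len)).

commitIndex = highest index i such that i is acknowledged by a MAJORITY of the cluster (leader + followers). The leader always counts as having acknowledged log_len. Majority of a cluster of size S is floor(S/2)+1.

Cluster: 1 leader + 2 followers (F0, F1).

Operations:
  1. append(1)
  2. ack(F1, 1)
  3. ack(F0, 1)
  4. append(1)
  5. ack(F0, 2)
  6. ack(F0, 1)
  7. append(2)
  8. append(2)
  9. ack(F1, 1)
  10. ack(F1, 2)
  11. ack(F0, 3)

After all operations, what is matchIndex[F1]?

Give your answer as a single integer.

Op 1: append 1 -> log_len=1
Op 2: F1 acks idx 1 -> match: F0=0 F1=1; commitIndex=1
Op 3: F0 acks idx 1 -> match: F0=1 F1=1; commitIndex=1
Op 4: append 1 -> log_len=2
Op 5: F0 acks idx 2 -> match: F0=2 F1=1; commitIndex=2
Op 6: F0 acks idx 1 -> match: F0=2 F1=1; commitIndex=2
Op 7: append 2 -> log_len=4
Op 8: append 2 -> log_len=6
Op 9: F1 acks idx 1 -> match: F0=2 F1=1; commitIndex=2
Op 10: F1 acks idx 2 -> match: F0=2 F1=2; commitIndex=2
Op 11: F0 acks idx 3 -> match: F0=3 F1=2; commitIndex=3

Answer: 2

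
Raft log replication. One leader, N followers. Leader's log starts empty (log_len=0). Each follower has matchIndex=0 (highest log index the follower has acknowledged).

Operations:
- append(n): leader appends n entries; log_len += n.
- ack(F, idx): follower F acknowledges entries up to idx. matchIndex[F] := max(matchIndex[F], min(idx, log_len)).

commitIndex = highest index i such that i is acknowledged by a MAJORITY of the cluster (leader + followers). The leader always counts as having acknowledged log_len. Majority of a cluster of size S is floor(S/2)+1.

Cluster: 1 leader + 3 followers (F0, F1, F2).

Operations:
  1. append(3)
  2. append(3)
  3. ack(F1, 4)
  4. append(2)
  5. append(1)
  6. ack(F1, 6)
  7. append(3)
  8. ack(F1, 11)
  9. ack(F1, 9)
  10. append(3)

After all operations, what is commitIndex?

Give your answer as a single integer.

Op 1: append 3 -> log_len=3
Op 2: append 3 -> log_len=6
Op 3: F1 acks idx 4 -> match: F0=0 F1=4 F2=0; commitIndex=0
Op 4: append 2 -> log_len=8
Op 5: append 1 -> log_len=9
Op 6: F1 acks idx 6 -> match: F0=0 F1=6 F2=0; commitIndex=0
Op 7: append 3 -> log_len=12
Op 8: F1 acks idx 11 -> match: F0=0 F1=11 F2=0; commitIndex=0
Op 9: F1 acks idx 9 -> match: F0=0 F1=11 F2=0; commitIndex=0
Op 10: append 3 -> log_len=15

Answer: 0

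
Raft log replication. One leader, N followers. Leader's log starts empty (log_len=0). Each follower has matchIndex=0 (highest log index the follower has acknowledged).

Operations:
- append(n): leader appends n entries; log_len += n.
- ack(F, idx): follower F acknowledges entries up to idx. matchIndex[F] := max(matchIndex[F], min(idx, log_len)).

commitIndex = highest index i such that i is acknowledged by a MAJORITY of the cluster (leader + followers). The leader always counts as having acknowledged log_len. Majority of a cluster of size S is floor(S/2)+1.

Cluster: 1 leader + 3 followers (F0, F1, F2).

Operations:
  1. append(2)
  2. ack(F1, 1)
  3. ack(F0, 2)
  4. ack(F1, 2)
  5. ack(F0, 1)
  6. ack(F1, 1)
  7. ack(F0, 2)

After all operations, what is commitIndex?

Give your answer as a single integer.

Op 1: append 2 -> log_len=2
Op 2: F1 acks idx 1 -> match: F0=0 F1=1 F2=0; commitIndex=0
Op 3: F0 acks idx 2 -> match: F0=2 F1=1 F2=0; commitIndex=1
Op 4: F1 acks idx 2 -> match: F0=2 F1=2 F2=0; commitIndex=2
Op 5: F0 acks idx 1 -> match: F0=2 F1=2 F2=0; commitIndex=2
Op 6: F1 acks idx 1 -> match: F0=2 F1=2 F2=0; commitIndex=2
Op 7: F0 acks idx 2 -> match: F0=2 F1=2 F2=0; commitIndex=2

Answer: 2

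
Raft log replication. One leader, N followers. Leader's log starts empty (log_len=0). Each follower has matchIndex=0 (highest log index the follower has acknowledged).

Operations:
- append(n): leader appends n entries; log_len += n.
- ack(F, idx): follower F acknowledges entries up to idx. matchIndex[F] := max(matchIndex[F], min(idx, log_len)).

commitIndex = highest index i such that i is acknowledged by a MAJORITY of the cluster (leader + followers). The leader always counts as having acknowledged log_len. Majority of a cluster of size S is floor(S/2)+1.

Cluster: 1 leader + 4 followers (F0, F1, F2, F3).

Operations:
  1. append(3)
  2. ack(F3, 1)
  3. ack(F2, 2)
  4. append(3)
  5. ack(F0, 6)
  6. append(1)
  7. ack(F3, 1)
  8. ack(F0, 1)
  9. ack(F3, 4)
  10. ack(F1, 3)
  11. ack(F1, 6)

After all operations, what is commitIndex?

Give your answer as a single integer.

Op 1: append 3 -> log_len=3
Op 2: F3 acks idx 1 -> match: F0=0 F1=0 F2=0 F3=1; commitIndex=0
Op 3: F2 acks idx 2 -> match: F0=0 F1=0 F2=2 F3=1; commitIndex=1
Op 4: append 3 -> log_len=6
Op 5: F0 acks idx 6 -> match: F0=6 F1=0 F2=2 F3=1; commitIndex=2
Op 6: append 1 -> log_len=7
Op 7: F3 acks idx 1 -> match: F0=6 F1=0 F2=2 F3=1; commitIndex=2
Op 8: F0 acks idx 1 -> match: F0=6 F1=0 F2=2 F3=1; commitIndex=2
Op 9: F3 acks idx 4 -> match: F0=6 F1=0 F2=2 F3=4; commitIndex=4
Op 10: F1 acks idx 3 -> match: F0=6 F1=3 F2=2 F3=4; commitIndex=4
Op 11: F1 acks idx 6 -> match: F0=6 F1=6 F2=2 F3=4; commitIndex=6

Answer: 6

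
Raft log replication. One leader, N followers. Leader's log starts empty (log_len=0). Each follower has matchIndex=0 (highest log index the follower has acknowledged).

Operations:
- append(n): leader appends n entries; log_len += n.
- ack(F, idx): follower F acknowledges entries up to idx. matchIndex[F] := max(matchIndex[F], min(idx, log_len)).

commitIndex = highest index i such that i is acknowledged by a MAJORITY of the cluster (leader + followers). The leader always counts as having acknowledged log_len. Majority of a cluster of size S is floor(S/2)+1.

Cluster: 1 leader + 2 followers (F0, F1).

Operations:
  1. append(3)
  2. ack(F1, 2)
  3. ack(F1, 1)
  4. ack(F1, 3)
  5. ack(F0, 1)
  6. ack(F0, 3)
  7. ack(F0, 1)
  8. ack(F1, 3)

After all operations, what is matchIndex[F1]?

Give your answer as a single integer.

Answer: 3

Derivation:
Op 1: append 3 -> log_len=3
Op 2: F1 acks idx 2 -> match: F0=0 F1=2; commitIndex=2
Op 3: F1 acks idx 1 -> match: F0=0 F1=2; commitIndex=2
Op 4: F1 acks idx 3 -> match: F0=0 F1=3; commitIndex=3
Op 5: F0 acks idx 1 -> match: F0=1 F1=3; commitIndex=3
Op 6: F0 acks idx 3 -> match: F0=3 F1=3; commitIndex=3
Op 7: F0 acks idx 1 -> match: F0=3 F1=3; commitIndex=3
Op 8: F1 acks idx 3 -> match: F0=3 F1=3; commitIndex=3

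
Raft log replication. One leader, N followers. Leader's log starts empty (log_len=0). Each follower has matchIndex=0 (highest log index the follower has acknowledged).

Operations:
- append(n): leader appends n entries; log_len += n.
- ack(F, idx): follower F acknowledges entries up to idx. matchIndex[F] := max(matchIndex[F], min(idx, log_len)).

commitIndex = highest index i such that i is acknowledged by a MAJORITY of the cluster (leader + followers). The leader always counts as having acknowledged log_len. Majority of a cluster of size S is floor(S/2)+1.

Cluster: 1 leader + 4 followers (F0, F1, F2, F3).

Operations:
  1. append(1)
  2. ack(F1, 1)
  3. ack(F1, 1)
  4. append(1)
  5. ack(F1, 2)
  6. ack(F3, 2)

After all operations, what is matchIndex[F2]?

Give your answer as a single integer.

Answer: 0

Derivation:
Op 1: append 1 -> log_len=1
Op 2: F1 acks idx 1 -> match: F0=0 F1=1 F2=0 F3=0; commitIndex=0
Op 3: F1 acks idx 1 -> match: F0=0 F1=1 F2=0 F3=0; commitIndex=0
Op 4: append 1 -> log_len=2
Op 5: F1 acks idx 2 -> match: F0=0 F1=2 F2=0 F3=0; commitIndex=0
Op 6: F3 acks idx 2 -> match: F0=0 F1=2 F2=0 F3=2; commitIndex=2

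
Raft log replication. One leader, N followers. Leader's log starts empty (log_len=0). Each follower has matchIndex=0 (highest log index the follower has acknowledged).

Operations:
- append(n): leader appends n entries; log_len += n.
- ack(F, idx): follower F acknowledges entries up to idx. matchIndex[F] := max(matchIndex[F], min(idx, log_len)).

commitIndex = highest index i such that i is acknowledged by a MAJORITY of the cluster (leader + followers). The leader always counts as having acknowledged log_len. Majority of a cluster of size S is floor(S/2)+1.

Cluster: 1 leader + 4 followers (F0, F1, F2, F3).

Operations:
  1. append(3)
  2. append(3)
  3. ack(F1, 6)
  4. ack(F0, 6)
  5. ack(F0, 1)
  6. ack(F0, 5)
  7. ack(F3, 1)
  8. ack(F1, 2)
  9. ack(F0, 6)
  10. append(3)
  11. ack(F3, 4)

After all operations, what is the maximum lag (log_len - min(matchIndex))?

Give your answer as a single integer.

Answer: 9

Derivation:
Op 1: append 3 -> log_len=3
Op 2: append 3 -> log_len=6
Op 3: F1 acks idx 6 -> match: F0=0 F1=6 F2=0 F3=0; commitIndex=0
Op 4: F0 acks idx 6 -> match: F0=6 F1=6 F2=0 F3=0; commitIndex=6
Op 5: F0 acks idx 1 -> match: F0=6 F1=6 F2=0 F3=0; commitIndex=6
Op 6: F0 acks idx 5 -> match: F0=6 F1=6 F2=0 F3=0; commitIndex=6
Op 7: F3 acks idx 1 -> match: F0=6 F1=6 F2=0 F3=1; commitIndex=6
Op 8: F1 acks idx 2 -> match: F0=6 F1=6 F2=0 F3=1; commitIndex=6
Op 9: F0 acks idx 6 -> match: F0=6 F1=6 F2=0 F3=1; commitIndex=6
Op 10: append 3 -> log_len=9
Op 11: F3 acks idx 4 -> match: F0=6 F1=6 F2=0 F3=4; commitIndex=6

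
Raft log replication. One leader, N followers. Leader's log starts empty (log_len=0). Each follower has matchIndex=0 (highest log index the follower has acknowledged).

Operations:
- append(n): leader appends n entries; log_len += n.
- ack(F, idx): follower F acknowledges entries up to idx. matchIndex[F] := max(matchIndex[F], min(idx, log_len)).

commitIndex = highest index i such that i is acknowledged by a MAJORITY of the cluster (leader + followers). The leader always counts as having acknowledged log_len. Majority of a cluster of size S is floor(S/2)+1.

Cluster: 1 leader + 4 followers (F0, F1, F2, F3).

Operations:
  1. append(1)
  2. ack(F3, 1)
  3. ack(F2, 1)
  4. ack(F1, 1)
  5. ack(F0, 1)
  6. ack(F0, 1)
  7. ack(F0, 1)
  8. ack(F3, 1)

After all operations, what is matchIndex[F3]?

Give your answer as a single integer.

Op 1: append 1 -> log_len=1
Op 2: F3 acks idx 1 -> match: F0=0 F1=0 F2=0 F3=1; commitIndex=0
Op 3: F2 acks idx 1 -> match: F0=0 F1=0 F2=1 F3=1; commitIndex=1
Op 4: F1 acks idx 1 -> match: F0=0 F1=1 F2=1 F3=1; commitIndex=1
Op 5: F0 acks idx 1 -> match: F0=1 F1=1 F2=1 F3=1; commitIndex=1
Op 6: F0 acks idx 1 -> match: F0=1 F1=1 F2=1 F3=1; commitIndex=1
Op 7: F0 acks idx 1 -> match: F0=1 F1=1 F2=1 F3=1; commitIndex=1
Op 8: F3 acks idx 1 -> match: F0=1 F1=1 F2=1 F3=1; commitIndex=1

Answer: 1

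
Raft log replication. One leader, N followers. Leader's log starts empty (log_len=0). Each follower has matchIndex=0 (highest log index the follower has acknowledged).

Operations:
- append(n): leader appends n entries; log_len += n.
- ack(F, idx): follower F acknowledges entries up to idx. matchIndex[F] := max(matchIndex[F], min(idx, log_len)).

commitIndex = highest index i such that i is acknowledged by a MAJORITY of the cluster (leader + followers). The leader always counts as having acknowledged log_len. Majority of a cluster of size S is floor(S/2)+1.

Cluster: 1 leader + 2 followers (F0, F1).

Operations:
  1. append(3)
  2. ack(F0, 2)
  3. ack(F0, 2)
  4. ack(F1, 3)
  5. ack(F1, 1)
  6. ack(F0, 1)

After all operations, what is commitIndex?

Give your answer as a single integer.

Answer: 3

Derivation:
Op 1: append 3 -> log_len=3
Op 2: F0 acks idx 2 -> match: F0=2 F1=0; commitIndex=2
Op 3: F0 acks idx 2 -> match: F0=2 F1=0; commitIndex=2
Op 4: F1 acks idx 3 -> match: F0=2 F1=3; commitIndex=3
Op 5: F1 acks idx 1 -> match: F0=2 F1=3; commitIndex=3
Op 6: F0 acks idx 1 -> match: F0=2 F1=3; commitIndex=3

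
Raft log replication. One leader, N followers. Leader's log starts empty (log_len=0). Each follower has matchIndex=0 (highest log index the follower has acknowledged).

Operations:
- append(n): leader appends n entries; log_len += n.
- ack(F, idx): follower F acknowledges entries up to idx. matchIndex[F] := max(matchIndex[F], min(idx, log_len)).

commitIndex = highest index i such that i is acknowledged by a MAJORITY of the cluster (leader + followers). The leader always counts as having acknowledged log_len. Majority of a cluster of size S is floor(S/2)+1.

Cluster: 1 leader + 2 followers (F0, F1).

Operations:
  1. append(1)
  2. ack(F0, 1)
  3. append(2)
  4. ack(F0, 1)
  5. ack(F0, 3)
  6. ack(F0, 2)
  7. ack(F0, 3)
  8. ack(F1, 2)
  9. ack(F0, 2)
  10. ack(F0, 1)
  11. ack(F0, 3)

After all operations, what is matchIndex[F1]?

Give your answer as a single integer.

Answer: 2

Derivation:
Op 1: append 1 -> log_len=1
Op 2: F0 acks idx 1 -> match: F0=1 F1=0; commitIndex=1
Op 3: append 2 -> log_len=3
Op 4: F0 acks idx 1 -> match: F0=1 F1=0; commitIndex=1
Op 5: F0 acks idx 3 -> match: F0=3 F1=0; commitIndex=3
Op 6: F0 acks idx 2 -> match: F0=3 F1=0; commitIndex=3
Op 7: F0 acks idx 3 -> match: F0=3 F1=0; commitIndex=3
Op 8: F1 acks idx 2 -> match: F0=3 F1=2; commitIndex=3
Op 9: F0 acks idx 2 -> match: F0=3 F1=2; commitIndex=3
Op 10: F0 acks idx 1 -> match: F0=3 F1=2; commitIndex=3
Op 11: F0 acks idx 3 -> match: F0=3 F1=2; commitIndex=3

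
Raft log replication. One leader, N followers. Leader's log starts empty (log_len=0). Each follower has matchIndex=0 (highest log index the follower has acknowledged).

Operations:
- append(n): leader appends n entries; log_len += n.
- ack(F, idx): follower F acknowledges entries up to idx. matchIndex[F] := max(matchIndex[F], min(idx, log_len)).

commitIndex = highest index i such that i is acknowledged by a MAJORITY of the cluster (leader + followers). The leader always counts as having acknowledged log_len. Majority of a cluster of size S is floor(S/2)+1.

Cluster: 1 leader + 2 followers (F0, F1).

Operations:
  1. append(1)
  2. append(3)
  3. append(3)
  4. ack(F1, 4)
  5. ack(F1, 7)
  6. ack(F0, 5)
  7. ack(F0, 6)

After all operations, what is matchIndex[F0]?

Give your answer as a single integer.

Op 1: append 1 -> log_len=1
Op 2: append 3 -> log_len=4
Op 3: append 3 -> log_len=7
Op 4: F1 acks idx 4 -> match: F0=0 F1=4; commitIndex=4
Op 5: F1 acks idx 7 -> match: F0=0 F1=7; commitIndex=7
Op 6: F0 acks idx 5 -> match: F0=5 F1=7; commitIndex=7
Op 7: F0 acks idx 6 -> match: F0=6 F1=7; commitIndex=7

Answer: 6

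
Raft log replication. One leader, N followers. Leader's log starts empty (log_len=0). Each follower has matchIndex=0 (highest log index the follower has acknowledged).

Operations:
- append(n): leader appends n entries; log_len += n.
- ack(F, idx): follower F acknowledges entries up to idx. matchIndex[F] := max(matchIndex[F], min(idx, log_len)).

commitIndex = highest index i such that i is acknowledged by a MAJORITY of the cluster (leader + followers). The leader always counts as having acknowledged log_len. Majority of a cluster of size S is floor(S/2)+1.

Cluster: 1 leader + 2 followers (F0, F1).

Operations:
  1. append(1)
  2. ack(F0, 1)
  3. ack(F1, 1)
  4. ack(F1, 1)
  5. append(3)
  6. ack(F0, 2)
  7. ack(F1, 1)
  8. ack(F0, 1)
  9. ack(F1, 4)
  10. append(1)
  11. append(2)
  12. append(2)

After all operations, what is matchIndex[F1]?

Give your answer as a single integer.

Op 1: append 1 -> log_len=1
Op 2: F0 acks idx 1 -> match: F0=1 F1=0; commitIndex=1
Op 3: F1 acks idx 1 -> match: F0=1 F1=1; commitIndex=1
Op 4: F1 acks idx 1 -> match: F0=1 F1=1; commitIndex=1
Op 5: append 3 -> log_len=4
Op 6: F0 acks idx 2 -> match: F0=2 F1=1; commitIndex=2
Op 7: F1 acks idx 1 -> match: F0=2 F1=1; commitIndex=2
Op 8: F0 acks idx 1 -> match: F0=2 F1=1; commitIndex=2
Op 9: F1 acks idx 4 -> match: F0=2 F1=4; commitIndex=4
Op 10: append 1 -> log_len=5
Op 11: append 2 -> log_len=7
Op 12: append 2 -> log_len=9

Answer: 4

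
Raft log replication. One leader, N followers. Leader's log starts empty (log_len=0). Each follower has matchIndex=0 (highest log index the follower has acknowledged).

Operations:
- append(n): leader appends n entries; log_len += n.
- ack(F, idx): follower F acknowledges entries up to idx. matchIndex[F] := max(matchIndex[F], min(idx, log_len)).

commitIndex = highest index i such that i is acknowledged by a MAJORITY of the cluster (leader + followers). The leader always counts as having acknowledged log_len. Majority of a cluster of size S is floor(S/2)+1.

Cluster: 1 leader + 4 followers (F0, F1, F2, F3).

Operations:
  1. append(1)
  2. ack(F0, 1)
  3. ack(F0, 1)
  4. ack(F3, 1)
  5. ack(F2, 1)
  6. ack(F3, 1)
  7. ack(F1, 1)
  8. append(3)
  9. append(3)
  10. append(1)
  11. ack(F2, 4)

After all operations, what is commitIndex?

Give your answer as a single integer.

Answer: 1

Derivation:
Op 1: append 1 -> log_len=1
Op 2: F0 acks idx 1 -> match: F0=1 F1=0 F2=0 F3=0; commitIndex=0
Op 3: F0 acks idx 1 -> match: F0=1 F1=0 F2=0 F3=0; commitIndex=0
Op 4: F3 acks idx 1 -> match: F0=1 F1=0 F2=0 F3=1; commitIndex=1
Op 5: F2 acks idx 1 -> match: F0=1 F1=0 F2=1 F3=1; commitIndex=1
Op 6: F3 acks idx 1 -> match: F0=1 F1=0 F2=1 F3=1; commitIndex=1
Op 7: F1 acks idx 1 -> match: F0=1 F1=1 F2=1 F3=1; commitIndex=1
Op 8: append 3 -> log_len=4
Op 9: append 3 -> log_len=7
Op 10: append 1 -> log_len=8
Op 11: F2 acks idx 4 -> match: F0=1 F1=1 F2=4 F3=1; commitIndex=1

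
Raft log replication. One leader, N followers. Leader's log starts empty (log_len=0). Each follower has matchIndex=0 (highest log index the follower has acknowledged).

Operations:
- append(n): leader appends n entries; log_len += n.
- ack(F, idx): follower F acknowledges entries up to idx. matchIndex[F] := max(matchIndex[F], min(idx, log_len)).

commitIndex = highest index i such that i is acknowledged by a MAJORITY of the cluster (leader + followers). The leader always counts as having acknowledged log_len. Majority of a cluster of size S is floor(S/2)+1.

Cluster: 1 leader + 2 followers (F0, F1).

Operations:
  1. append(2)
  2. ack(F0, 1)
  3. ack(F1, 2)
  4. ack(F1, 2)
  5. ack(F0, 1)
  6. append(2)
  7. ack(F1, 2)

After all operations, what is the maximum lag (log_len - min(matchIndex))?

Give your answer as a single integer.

Op 1: append 2 -> log_len=2
Op 2: F0 acks idx 1 -> match: F0=1 F1=0; commitIndex=1
Op 3: F1 acks idx 2 -> match: F0=1 F1=2; commitIndex=2
Op 4: F1 acks idx 2 -> match: F0=1 F1=2; commitIndex=2
Op 5: F0 acks idx 1 -> match: F0=1 F1=2; commitIndex=2
Op 6: append 2 -> log_len=4
Op 7: F1 acks idx 2 -> match: F0=1 F1=2; commitIndex=2

Answer: 3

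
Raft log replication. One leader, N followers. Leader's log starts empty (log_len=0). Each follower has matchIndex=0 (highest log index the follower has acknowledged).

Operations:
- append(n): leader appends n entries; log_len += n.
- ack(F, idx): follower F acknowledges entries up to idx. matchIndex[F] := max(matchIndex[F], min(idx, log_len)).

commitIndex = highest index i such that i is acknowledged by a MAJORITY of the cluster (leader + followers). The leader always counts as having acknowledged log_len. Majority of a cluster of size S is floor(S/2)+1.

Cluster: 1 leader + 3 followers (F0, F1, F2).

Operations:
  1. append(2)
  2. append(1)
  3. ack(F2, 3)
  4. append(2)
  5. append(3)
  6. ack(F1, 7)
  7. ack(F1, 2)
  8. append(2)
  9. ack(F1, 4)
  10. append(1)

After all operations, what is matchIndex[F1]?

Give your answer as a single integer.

Op 1: append 2 -> log_len=2
Op 2: append 1 -> log_len=3
Op 3: F2 acks idx 3 -> match: F0=0 F1=0 F2=3; commitIndex=0
Op 4: append 2 -> log_len=5
Op 5: append 3 -> log_len=8
Op 6: F1 acks idx 7 -> match: F0=0 F1=7 F2=3; commitIndex=3
Op 7: F1 acks idx 2 -> match: F0=0 F1=7 F2=3; commitIndex=3
Op 8: append 2 -> log_len=10
Op 9: F1 acks idx 4 -> match: F0=0 F1=7 F2=3; commitIndex=3
Op 10: append 1 -> log_len=11

Answer: 7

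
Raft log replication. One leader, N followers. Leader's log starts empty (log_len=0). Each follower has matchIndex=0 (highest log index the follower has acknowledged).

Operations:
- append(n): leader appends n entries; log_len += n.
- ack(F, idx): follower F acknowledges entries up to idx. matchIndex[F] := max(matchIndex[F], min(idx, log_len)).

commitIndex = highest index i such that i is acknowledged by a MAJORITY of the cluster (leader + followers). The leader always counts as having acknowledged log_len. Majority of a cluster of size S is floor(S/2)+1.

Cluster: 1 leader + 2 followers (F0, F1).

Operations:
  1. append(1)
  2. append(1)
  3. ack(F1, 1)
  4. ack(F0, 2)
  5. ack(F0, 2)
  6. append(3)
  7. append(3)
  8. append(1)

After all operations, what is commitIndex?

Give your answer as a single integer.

Answer: 2

Derivation:
Op 1: append 1 -> log_len=1
Op 2: append 1 -> log_len=2
Op 3: F1 acks idx 1 -> match: F0=0 F1=1; commitIndex=1
Op 4: F0 acks idx 2 -> match: F0=2 F1=1; commitIndex=2
Op 5: F0 acks idx 2 -> match: F0=2 F1=1; commitIndex=2
Op 6: append 3 -> log_len=5
Op 7: append 3 -> log_len=8
Op 8: append 1 -> log_len=9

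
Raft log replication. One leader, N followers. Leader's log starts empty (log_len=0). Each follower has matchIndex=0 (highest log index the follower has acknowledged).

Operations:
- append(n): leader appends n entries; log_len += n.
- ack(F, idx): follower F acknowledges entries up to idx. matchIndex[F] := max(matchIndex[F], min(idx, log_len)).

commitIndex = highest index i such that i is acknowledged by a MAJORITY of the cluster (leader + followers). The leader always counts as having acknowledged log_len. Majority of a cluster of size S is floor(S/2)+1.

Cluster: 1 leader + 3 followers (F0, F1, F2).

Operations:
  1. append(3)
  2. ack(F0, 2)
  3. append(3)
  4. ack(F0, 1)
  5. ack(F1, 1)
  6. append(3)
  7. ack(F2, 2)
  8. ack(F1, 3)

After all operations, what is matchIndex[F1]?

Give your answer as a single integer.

Op 1: append 3 -> log_len=3
Op 2: F0 acks idx 2 -> match: F0=2 F1=0 F2=0; commitIndex=0
Op 3: append 3 -> log_len=6
Op 4: F0 acks idx 1 -> match: F0=2 F1=0 F2=0; commitIndex=0
Op 5: F1 acks idx 1 -> match: F0=2 F1=1 F2=0; commitIndex=1
Op 6: append 3 -> log_len=9
Op 7: F2 acks idx 2 -> match: F0=2 F1=1 F2=2; commitIndex=2
Op 8: F1 acks idx 3 -> match: F0=2 F1=3 F2=2; commitIndex=2

Answer: 3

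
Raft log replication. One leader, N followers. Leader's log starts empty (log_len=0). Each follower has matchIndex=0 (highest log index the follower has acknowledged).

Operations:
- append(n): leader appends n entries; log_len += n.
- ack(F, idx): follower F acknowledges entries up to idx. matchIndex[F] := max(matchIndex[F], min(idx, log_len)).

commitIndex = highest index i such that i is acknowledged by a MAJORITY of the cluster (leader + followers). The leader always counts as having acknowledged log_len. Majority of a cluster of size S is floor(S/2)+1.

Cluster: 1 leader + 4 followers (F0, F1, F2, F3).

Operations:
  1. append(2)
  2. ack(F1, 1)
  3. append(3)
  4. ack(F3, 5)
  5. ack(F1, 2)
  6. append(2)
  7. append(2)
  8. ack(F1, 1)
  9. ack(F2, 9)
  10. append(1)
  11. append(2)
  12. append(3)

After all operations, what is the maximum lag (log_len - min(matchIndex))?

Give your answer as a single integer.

Answer: 15

Derivation:
Op 1: append 2 -> log_len=2
Op 2: F1 acks idx 1 -> match: F0=0 F1=1 F2=0 F3=0; commitIndex=0
Op 3: append 3 -> log_len=5
Op 4: F3 acks idx 5 -> match: F0=0 F1=1 F2=0 F3=5; commitIndex=1
Op 5: F1 acks idx 2 -> match: F0=0 F1=2 F2=0 F3=5; commitIndex=2
Op 6: append 2 -> log_len=7
Op 7: append 2 -> log_len=9
Op 8: F1 acks idx 1 -> match: F0=0 F1=2 F2=0 F3=5; commitIndex=2
Op 9: F2 acks idx 9 -> match: F0=0 F1=2 F2=9 F3=5; commitIndex=5
Op 10: append 1 -> log_len=10
Op 11: append 2 -> log_len=12
Op 12: append 3 -> log_len=15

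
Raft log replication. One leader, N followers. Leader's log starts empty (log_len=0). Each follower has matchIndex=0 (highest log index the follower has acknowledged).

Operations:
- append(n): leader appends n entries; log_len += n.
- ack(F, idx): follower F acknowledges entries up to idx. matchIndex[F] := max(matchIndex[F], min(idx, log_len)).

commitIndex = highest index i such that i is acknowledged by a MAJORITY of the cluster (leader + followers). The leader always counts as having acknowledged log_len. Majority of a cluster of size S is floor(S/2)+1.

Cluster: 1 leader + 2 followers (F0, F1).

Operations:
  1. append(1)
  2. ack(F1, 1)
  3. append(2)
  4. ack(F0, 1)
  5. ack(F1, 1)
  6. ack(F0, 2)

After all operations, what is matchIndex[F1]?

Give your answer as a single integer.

Op 1: append 1 -> log_len=1
Op 2: F1 acks idx 1 -> match: F0=0 F1=1; commitIndex=1
Op 3: append 2 -> log_len=3
Op 4: F0 acks idx 1 -> match: F0=1 F1=1; commitIndex=1
Op 5: F1 acks idx 1 -> match: F0=1 F1=1; commitIndex=1
Op 6: F0 acks idx 2 -> match: F0=2 F1=1; commitIndex=2

Answer: 1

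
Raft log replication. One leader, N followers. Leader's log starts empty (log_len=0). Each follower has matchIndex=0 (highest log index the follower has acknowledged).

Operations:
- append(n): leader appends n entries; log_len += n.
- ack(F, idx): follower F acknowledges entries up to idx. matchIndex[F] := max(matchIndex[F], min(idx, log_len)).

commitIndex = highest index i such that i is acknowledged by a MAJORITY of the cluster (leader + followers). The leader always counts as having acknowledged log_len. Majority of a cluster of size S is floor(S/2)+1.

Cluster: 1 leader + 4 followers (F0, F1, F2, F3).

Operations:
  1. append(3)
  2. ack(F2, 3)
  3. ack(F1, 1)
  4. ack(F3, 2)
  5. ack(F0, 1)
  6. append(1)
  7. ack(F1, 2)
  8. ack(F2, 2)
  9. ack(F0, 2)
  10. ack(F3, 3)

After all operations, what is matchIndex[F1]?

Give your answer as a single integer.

Answer: 2

Derivation:
Op 1: append 3 -> log_len=3
Op 2: F2 acks idx 3 -> match: F0=0 F1=0 F2=3 F3=0; commitIndex=0
Op 3: F1 acks idx 1 -> match: F0=0 F1=1 F2=3 F3=0; commitIndex=1
Op 4: F3 acks idx 2 -> match: F0=0 F1=1 F2=3 F3=2; commitIndex=2
Op 5: F0 acks idx 1 -> match: F0=1 F1=1 F2=3 F3=2; commitIndex=2
Op 6: append 1 -> log_len=4
Op 7: F1 acks idx 2 -> match: F0=1 F1=2 F2=3 F3=2; commitIndex=2
Op 8: F2 acks idx 2 -> match: F0=1 F1=2 F2=3 F3=2; commitIndex=2
Op 9: F0 acks idx 2 -> match: F0=2 F1=2 F2=3 F3=2; commitIndex=2
Op 10: F3 acks idx 3 -> match: F0=2 F1=2 F2=3 F3=3; commitIndex=3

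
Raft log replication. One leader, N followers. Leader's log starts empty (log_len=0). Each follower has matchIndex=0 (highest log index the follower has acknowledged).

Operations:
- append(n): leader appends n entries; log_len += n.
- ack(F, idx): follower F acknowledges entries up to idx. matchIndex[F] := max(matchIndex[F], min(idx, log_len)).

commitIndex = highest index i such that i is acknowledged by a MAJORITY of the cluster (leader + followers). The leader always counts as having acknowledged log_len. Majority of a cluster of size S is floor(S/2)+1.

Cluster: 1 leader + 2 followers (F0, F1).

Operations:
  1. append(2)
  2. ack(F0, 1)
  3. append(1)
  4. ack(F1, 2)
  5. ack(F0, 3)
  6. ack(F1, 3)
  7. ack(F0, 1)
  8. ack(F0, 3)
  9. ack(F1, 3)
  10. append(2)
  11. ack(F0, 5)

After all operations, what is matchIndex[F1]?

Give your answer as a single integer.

Op 1: append 2 -> log_len=2
Op 2: F0 acks idx 1 -> match: F0=1 F1=0; commitIndex=1
Op 3: append 1 -> log_len=3
Op 4: F1 acks idx 2 -> match: F0=1 F1=2; commitIndex=2
Op 5: F0 acks idx 3 -> match: F0=3 F1=2; commitIndex=3
Op 6: F1 acks idx 3 -> match: F0=3 F1=3; commitIndex=3
Op 7: F0 acks idx 1 -> match: F0=3 F1=3; commitIndex=3
Op 8: F0 acks idx 3 -> match: F0=3 F1=3; commitIndex=3
Op 9: F1 acks idx 3 -> match: F0=3 F1=3; commitIndex=3
Op 10: append 2 -> log_len=5
Op 11: F0 acks idx 5 -> match: F0=5 F1=3; commitIndex=5

Answer: 3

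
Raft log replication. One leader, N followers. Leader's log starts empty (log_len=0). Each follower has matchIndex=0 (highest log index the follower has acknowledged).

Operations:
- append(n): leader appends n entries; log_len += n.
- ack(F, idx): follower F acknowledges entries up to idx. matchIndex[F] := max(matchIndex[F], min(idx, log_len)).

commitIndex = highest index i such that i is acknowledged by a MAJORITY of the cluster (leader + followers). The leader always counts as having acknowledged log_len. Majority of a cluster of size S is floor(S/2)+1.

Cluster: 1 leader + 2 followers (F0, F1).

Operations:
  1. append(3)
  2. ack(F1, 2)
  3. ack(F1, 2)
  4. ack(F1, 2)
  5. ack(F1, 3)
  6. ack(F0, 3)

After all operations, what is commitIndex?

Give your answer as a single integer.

Answer: 3

Derivation:
Op 1: append 3 -> log_len=3
Op 2: F1 acks idx 2 -> match: F0=0 F1=2; commitIndex=2
Op 3: F1 acks idx 2 -> match: F0=0 F1=2; commitIndex=2
Op 4: F1 acks idx 2 -> match: F0=0 F1=2; commitIndex=2
Op 5: F1 acks idx 3 -> match: F0=0 F1=3; commitIndex=3
Op 6: F0 acks idx 3 -> match: F0=3 F1=3; commitIndex=3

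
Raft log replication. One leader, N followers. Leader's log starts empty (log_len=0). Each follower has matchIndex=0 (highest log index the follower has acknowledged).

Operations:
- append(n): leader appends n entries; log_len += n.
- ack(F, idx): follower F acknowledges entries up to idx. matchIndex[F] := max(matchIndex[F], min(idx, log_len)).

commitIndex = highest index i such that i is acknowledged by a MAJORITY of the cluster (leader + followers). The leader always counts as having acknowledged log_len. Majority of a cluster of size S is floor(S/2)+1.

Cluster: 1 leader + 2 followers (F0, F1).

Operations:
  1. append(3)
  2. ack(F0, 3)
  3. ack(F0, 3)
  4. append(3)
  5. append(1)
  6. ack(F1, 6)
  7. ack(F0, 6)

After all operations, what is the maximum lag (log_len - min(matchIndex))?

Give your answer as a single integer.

Op 1: append 3 -> log_len=3
Op 2: F0 acks idx 3 -> match: F0=3 F1=0; commitIndex=3
Op 3: F0 acks idx 3 -> match: F0=3 F1=0; commitIndex=3
Op 4: append 3 -> log_len=6
Op 5: append 1 -> log_len=7
Op 6: F1 acks idx 6 -> match: F0=3 F1=6; commitIndex=6
Op 7: F0 acks idx 6 -> match: F0=6 F1=6; commitIndex=6

Answer: 1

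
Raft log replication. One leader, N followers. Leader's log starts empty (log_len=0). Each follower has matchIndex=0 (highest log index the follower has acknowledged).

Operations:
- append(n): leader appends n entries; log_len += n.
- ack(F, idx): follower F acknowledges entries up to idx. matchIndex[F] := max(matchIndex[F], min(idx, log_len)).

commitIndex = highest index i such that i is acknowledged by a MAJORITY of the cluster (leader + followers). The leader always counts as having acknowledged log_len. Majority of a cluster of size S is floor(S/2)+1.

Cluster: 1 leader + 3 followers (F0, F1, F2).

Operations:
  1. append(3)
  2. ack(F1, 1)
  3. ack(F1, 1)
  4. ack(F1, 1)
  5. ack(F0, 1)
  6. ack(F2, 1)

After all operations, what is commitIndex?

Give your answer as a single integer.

Answer: 1

Derivation:
Op 1: append 3 -> log_len=3
Op 2: F1 acks idx 1 -> match: F0=0 F1=1 F2=0; commitIndex=0
Op 3: F1 acks idx 1 -> match: F0=0 F1=1 F2=0; commitIndex=0
Op 4: F1 acks idx 1 -> match: F0=0 F1=1 F2=0; commitIndex=0
Op 5: F0 acks idx 1 -> match: F0=1 F1=1 F2=0; commitIndex=1
Op 6: F2 acks idx 1 -> match: F0=1 F1=1 F2=1; commitIndex=1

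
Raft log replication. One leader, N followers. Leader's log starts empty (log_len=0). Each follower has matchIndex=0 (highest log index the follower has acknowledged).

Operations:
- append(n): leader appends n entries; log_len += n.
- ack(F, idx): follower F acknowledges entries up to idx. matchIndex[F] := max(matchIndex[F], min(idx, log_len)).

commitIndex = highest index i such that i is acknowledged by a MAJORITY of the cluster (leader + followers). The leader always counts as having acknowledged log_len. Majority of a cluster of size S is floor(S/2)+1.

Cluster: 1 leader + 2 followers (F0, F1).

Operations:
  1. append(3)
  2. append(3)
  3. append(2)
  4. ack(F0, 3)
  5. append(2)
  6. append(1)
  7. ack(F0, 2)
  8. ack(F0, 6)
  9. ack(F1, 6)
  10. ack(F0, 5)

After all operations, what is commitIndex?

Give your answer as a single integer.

Op 1: append 3 -> log_len=3
Op 2: append 3 -> log_len=6
Op 3: append 2 -> log_len=8
Op 4: F0 acks idx 3 -> match: F0=3 F1=0; commitIndex=3
Op 5: append 2 -> log_len=10
Op 6: append 1 -> log_len=11
Op 7: F0 acks idx 2 -> match: F0=3 F1=0; commitIndex=3
Op 8: F0 acks idx 6 -> match: F0=6 F1=0; commitIndex=6
Op 9: F1 acks idx 6 -> match: F0=6 F1=6; commitIndex=6
Op 10: F0 acks idx 5 -> match: F0=6 F1=6; commitIndex=6

Answer: 6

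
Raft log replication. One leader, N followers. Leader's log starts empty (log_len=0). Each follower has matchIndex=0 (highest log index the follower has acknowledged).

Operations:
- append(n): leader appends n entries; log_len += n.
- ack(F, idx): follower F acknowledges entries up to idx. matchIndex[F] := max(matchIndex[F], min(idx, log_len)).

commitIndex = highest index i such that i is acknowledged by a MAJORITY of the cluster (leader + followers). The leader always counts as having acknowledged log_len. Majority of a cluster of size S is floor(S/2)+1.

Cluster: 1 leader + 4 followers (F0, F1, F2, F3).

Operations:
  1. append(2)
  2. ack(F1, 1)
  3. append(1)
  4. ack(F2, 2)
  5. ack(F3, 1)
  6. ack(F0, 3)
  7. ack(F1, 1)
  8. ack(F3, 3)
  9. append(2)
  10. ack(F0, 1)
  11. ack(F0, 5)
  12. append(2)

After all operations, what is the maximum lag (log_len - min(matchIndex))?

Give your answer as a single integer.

Answer: 6

Derivation:
Op 1: append 2 -> log_len=2
Op 2: F1 acks idx 1 -> match: F0=0 F1=1 F2=0 F3=0; commitIndex=0
Op 3: append 1 -> log_len=3
Op 4: F2 acks idx 2 -> match: F0=0 F1=1 F2=2 F3=0; commitIndex=1
Op 5: F3 acks idx 1 -> match: F0=0 F1=1 F2=2 F3=1; commitIndex=1
Op 6: F0 acks idx 3 -> match: F0=3 F1=1 F2=2 F3=1; commitIndex=2
Op 7: F1 acks idx 1 -> match: F0=3 F1=1 F2=2 F3=1; commitIndex=2
Op 8: F3 acks idx 3 -> match: F0=3 F1=1 F2=2 F3=3; commitIndex=3
Op 9: append 2 -> log_len=5
Op 10: F0 acks idx 1 -> match: F0=3 F1=1 F2=2 F3=3; commitIndex=3
Op 11: F0 acks idx 5 -> match: F0=5 F1=1 F2=2 F3=3; commitIndex=3
Op 12: append 2 -> log_len=7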